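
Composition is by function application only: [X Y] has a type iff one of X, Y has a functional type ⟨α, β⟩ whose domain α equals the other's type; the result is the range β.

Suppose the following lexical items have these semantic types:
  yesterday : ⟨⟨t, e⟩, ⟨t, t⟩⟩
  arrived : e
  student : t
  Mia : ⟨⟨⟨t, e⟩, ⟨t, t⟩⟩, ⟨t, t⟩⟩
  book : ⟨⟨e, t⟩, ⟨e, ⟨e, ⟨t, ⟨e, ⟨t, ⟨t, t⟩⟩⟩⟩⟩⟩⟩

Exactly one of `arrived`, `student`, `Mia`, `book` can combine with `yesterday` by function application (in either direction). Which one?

arrived : e — neither side's domain matches the other.
student : t — neither side's domain matches the other.
Mia — combines: Mia : ⟨⟨⟨t, e⟩, ⟨t, t⟩⟩, ⟨t, t⟩⟩ takes yesterday : ⟨⟨t, e⟩, ⟨t, t⟩⟩ as argument, giving ⟨t, t⟩.
book : ⟨⟨e, t⟩, ⟨e, ⟨e, ⟨t, ⟨e, ⟨t, ⟨t, t⟩⟩⟩⟩⟩⟩⟩ — neither side's domain matches the other.

Mia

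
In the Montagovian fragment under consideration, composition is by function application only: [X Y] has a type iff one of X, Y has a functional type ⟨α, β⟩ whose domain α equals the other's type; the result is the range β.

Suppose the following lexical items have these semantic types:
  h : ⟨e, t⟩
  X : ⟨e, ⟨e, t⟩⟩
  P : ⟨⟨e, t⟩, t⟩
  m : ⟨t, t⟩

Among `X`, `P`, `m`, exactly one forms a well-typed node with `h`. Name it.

P

X : ⟨e, ⟨e, t⟩⟩ — neither side's domain matches the other.
P — combines: P : ⟨⟨e, t⟩, t⟩ takes h : ⟨e, t⟩ as argument, giving t.
m : ⟨t, t⟩ — neither side's domain matches the other.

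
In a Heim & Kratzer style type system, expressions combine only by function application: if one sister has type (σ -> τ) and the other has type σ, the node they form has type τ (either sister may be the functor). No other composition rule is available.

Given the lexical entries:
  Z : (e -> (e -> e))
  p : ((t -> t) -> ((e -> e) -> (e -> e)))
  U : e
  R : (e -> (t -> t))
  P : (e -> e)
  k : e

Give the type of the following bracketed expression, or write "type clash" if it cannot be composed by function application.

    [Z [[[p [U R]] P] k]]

At [U R], R : (e -> (t -> t)) takes U : e, giving (t -> t).
At [p [U R]], p : ((t -> t) -> ((e -> e) -> (e -> e))) takes [U R] : (t -> t), giving ((e -> e) -> (e -> e)).
At [[p [U R]] P], [p [U R]] : ((e -> e) -> (e -> e)) takes P : (e -> e), giving (e -> e).
At [[[p [U R]] P] k], [[p [U R]] P] : (e -> e) takes k : e, giving e.
At [Z [[[p [U R]] P] k]], Z : (e -> (e -> e)) takes [[[p [U R]] P] k] : e, giving (e -> e).

(e -> e)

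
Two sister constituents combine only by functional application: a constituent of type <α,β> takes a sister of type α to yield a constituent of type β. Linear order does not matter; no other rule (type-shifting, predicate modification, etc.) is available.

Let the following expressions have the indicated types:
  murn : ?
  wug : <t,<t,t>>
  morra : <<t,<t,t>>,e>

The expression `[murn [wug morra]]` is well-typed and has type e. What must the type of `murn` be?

<e,e>

[murn [wug morra]] must have type e. The sister [wug morra] has type e; that is not a function onto e, so murn must be the functor, of type <e,e>.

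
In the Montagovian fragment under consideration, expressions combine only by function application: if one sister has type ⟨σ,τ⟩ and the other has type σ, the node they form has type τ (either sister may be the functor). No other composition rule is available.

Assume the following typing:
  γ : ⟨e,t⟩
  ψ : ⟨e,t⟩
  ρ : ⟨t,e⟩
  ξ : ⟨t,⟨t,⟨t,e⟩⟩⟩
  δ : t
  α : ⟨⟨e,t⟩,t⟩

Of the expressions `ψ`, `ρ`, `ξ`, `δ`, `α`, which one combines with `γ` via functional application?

ψ : ⟨e,t⟩ — does not combine with γ.
ρ : ⟨t,e⟩ — does not combine with γ.
ξ : ⟨t,⟨t,⟨t,e⟩⟩⟩ — does not combine with γ.
δ : t — does not combine with γ.
α — combines: α : ⟨⟨e,t⟩,t⟩ takes γ : ⟨e,t⟩ as argument, giving t.

α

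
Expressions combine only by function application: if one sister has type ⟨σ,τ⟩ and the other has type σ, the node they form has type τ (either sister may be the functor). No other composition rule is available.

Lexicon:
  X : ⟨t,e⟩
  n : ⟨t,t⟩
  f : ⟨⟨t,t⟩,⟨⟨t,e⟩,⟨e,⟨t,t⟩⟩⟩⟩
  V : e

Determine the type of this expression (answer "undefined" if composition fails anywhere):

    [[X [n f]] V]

[n f]: functor f : ⟨⟨t,t⟩,⟨⟨t,e⟩,⟨e,⟨t,t⟩⟩⟩⟩, argument n : ⟨t,t⟩; result ⟨⟨t,e⟩,⟨e,⟨t,t⟩⟩⟩.
[X [n f]]: functor [n f] : ⟨⟨t,e⟩,⟨e,⟨t,t⟩⟩⟩, argument X : ⟨t,e⟩; result ⟨e,⟨t,t⟩⟩.
[[X [n f]] V]: functor [X [n f]] : ⟨e,⟨t,t⟩⟩, argument V : e; result ⟨t,t⟩.

⟨t,t⟩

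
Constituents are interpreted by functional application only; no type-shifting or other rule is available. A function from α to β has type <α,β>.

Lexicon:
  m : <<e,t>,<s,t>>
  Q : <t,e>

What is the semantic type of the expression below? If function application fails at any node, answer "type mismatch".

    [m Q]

[m Q]: <<e,t>,<s,t>> and <t,e> cannot combine by function application — type clash.

type mismatch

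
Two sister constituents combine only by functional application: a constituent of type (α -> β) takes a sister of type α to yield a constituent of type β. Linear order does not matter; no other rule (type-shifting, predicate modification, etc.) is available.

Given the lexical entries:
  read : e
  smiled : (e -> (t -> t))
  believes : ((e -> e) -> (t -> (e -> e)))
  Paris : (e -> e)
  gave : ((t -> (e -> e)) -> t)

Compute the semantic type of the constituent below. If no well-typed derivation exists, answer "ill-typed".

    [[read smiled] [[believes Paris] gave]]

t

[read smiled]: smiled is (e -> (t -> t)), read is e; result (t -> t).
[believes Paris]: believes is ((e -> e) -> (t -> (e -> e))), Paris is (e -> e); result (t -> (e -> e)).
[[believes Paris] gave]: gave is ((t -> (e -> e)) -> t), [believes Paris] is (t -> (e -> e)); result t.
[[read smiled] [[believes Paris] gave]]: [read smiled] is (t -> t), [[believes Paris] gave] is t; result t.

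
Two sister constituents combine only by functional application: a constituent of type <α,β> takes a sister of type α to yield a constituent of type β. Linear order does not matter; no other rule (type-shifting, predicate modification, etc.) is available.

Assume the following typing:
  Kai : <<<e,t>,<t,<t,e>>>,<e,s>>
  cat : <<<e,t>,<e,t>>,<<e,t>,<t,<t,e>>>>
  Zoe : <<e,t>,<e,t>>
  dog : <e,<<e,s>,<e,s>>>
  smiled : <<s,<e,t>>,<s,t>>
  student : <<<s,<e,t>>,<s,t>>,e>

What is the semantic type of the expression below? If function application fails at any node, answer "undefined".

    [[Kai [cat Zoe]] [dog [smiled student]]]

<e,s>

[cat Zoe]: <<<e,t>,<e,t>>,<<e,t>,<t,<t,e>>>> applied to <<e,t>,<e,t>> yields <<e,t>,<t,<t,e>>>.
[Kai [cat Zoe]]: <<<e,t>,<t,<t,e>>>,<e,s>> applied to <<e,t>,<t,<t,e>>> yields <e,s>.
[smiled student]: <<<s,<e,t>>,<s,t>>,e> applied to <<s,<e,t>>,<s,t>> yields e.
[dog [smiled student]]: <e,<<e,s>,<e,s>>> applied to e yields <<e,s>,<e,s>>.
[[Kai [cat Zoe]] [dog [smiled student]]]: <<e,s>,<e,s>> applied to <e,s> yields <e,s>.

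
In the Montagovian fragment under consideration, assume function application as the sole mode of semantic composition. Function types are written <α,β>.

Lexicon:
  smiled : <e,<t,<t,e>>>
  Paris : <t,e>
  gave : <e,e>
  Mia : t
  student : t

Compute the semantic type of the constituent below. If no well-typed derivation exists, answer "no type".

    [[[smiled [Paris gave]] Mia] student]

no type

[Paris gave]: <t,e> with <e,e> — neither is a function whose domain matches the other; composition fails here.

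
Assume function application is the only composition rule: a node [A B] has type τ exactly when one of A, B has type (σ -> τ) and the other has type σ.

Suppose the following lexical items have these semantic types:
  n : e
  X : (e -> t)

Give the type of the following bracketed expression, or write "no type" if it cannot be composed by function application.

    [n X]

[n X]: (e -> t) applied to e yields t.

t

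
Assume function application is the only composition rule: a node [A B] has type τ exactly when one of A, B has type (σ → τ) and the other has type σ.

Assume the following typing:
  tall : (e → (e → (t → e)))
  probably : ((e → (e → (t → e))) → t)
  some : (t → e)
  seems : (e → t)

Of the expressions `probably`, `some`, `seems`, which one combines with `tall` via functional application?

probably — combines: probably : ((e → (e → (t → e))) → t) takes tall : (e → (e → (t → e))) as argument, giving t.
some : (t → e) — tall needs e; some needs t; neither fits.
seems : (e → t) — tall needs e; seems needs e; neither fits.

probably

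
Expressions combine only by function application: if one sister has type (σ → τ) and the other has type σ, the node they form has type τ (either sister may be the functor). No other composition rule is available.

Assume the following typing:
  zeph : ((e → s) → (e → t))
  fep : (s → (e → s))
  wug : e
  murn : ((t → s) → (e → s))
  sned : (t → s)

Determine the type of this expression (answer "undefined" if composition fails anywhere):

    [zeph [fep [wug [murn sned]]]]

[murn sned]: functor murn : ((t → s) → (e → s)), argument sned : (t → s); result (e → s).
[wug [murn sned]]: functor [murn sned] : (e → s), argument wug : e; result s.
[fep [wug [murn sned]]]: functor fep : (s → (e → s)), argument [wug [murn sned]] : s; result (e → s).
[zeph [fep [wug [murn sned]]]]: functor zeph : ((e → s) → (e → t)), argument [fep [wug [murn sned]]] : (e → s); result (e → t).

(e → t)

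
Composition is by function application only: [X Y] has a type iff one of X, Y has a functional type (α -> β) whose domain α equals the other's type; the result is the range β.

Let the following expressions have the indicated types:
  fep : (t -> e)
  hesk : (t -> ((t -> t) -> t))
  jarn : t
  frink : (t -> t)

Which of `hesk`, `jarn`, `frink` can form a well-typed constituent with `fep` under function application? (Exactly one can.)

jarn

hesk : (t -> ((t -> t) -> t)) — neither side's domain matches the other.
jarn — combines: fep : (t -> e) takes jarn : t as argument, giving e.
frink : (t -> t) — neither side's domain matches the other.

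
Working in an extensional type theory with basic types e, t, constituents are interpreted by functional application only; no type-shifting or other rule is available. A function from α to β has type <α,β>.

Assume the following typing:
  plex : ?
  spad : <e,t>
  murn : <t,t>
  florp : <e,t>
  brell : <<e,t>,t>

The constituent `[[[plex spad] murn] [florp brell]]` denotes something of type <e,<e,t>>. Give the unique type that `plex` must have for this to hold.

<<e,t>,<<t,t>,<t,<e,<e,t>>>>>

For [[[plex spad] murn] [florp brell]] to have type <e,<e,t>> with [florp brell] of type t, [[plex spad] murn] must be the function: [[plex spad] murn] : <t,<e,<e,t>>>.
For [[plex spad] murn] to have type <t,<e,<e,t>>> with murn of type <t,t>, [plex spad] must be the function: [plex spad] : <<t,t>,<t,<e,<e,t>>>>.
For [plex spad] to have type <<t,t>,<t,<e,<e,t>>>> with spad of type <e,t>, plex must be the function: plex : <<e,t>,<<t,t>,<t,<e,<e,t>>>>>.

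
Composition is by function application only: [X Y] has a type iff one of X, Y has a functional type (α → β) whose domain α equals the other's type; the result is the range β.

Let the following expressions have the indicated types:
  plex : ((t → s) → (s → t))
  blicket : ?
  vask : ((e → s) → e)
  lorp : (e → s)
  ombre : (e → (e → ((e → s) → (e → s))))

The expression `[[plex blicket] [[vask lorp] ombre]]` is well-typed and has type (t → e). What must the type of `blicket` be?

For [[plex blicket] [[vask lorp] ombre]] to have type (t → e) with [[vask lorp] ombre] of type (e → ((e → s) → (e → s))), [plex blicket] must be the function: [plex blicket] : ((e → ((e → s) → (e → s))) → (t → e)).
For [plex blicket] to have type ((e → ((e → s) → (e → s))) → (t → e)) with plex of type ((t → s) → (s → t)), blicket must be the function: blicket : (((t → s) → (s → t)) → ((e → ((e → s) → (e → s))) → (t → e))).

(((t → s) → (s → t)) → ((e → ((e → s) → (e → s))) → (t → e)))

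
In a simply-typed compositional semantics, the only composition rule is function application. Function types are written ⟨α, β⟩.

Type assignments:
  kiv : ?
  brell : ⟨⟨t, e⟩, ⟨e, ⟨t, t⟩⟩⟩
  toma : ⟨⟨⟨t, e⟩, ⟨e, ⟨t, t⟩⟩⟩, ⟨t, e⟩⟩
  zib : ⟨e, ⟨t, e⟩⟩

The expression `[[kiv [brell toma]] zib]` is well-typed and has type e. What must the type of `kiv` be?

⟨⟨t, e⟩, ⟨⟨e, ⟨t, e⟩⟩, e⟩⟩

[[kiv [brell toma]] zib] is required to be e. zib : ⟨e, ⟨t, e⟩⟩ cannot yield e as functor, so [kiv [brell toma]] : ⟨⟨e, ⟨t, e⟩⟩, e⟩.
[kiv [brell toma]] is required to be ⟨⟨e, ⟨t, e⟩⟩, e⟩. [brell toma] : ⟨t, e⟩ cannot yield ⟨⟨e, ⟨t, e⟩⟩, e⟩ as functor, so kiv : ⟨⟨t, e⟩, ⟨⟨e, ⟨t, e⟩⟩, e⟩⟩.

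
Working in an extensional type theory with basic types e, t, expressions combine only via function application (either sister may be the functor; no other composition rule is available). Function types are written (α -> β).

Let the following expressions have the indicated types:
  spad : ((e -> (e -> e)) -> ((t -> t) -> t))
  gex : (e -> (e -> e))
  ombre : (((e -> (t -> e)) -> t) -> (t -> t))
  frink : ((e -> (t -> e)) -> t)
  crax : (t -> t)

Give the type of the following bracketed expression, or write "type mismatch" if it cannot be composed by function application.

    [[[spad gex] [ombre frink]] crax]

[spad gex]: ((e -> (e -> e)) -> ((t -> t) -> t)) applied to (e -> (e -> e)) yields ((t -> t) -> t).
[ombre frink]: (((e -> (t -> e)) -> t) -> (t -> t)) applied to ((e -> (t -> e)) -> t) yields (t -> t).
[[spad gex] [ombre frink]]: ((t -> t) -> t) applied to (t -> t) yields t.
[[[spad gex] [ombre frink]] crax]: (t -> t) applied to t yields t.

t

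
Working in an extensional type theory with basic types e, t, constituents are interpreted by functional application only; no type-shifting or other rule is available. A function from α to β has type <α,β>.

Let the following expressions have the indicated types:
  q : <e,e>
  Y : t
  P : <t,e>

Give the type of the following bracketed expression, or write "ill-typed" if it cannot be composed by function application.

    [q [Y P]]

e

[Y P]: functor P : <t,e>, argument Y : t; result e.
[q [Y P]]: functor q : <e,e>, argument [Y P] : e; result e.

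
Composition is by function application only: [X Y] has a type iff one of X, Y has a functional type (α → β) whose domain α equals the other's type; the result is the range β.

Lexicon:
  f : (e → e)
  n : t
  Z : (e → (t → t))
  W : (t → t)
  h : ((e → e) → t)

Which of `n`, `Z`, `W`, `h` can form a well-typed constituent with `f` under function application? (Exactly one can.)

h

n : t — no; f wants e, and n wants nothing (atomic).
Z : (e → (t → t)) — no; f wants e, and Z wants e.
W : (t → t) — no; f wants e, and W wants t.
h — combines: h : ((e → e) → t) takes f : (e → e) as argument, giving t.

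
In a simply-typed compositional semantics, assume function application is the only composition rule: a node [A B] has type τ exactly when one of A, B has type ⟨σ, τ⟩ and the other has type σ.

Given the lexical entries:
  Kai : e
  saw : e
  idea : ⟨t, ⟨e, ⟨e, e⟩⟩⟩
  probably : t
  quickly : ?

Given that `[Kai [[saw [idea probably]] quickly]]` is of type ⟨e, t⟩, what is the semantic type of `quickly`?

For [Kai [[saw [idea probably]] quickly]] to have type ⟨e, t⟩ with Kai of type e, [[saw [idea probably]] quickly] must be the function: [[saw [idea probably]] quickly] : ⟨e, ⟨e, t⟩⟩.
For [[saw [idea probably]] quickly] to have type ⟨e, ⟨e, t⟩⟩ with [saw [idea probably]] of type ⟨e, e⟩, quickly must be the function: quickly : ⟨⟨e, e⟩, ⟨e, ⟨e, t⟩⟩⟩.

⟨⟨e, e⟩, ⟨e, ⟨e, t⟩⟩⟩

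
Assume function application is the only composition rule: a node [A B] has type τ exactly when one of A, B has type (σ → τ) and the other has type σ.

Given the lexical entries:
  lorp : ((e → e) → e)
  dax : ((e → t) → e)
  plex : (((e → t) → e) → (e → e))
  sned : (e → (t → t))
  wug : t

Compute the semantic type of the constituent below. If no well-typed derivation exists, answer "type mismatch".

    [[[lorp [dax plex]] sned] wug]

t

[dax plex]: (((e → t) → e) → (e → e)) applied to ((e → t) → e) yields (e → e).
[lorp [dax plex]]: ((e → e) → e) applied to (e → e) yields e.
[[lorp [dax plex]] sned]: (e → (t → t)) applied to e yields (t → t).
[[[lorp [dax plex]] sned] wug]: (t → t) applied to t yields t.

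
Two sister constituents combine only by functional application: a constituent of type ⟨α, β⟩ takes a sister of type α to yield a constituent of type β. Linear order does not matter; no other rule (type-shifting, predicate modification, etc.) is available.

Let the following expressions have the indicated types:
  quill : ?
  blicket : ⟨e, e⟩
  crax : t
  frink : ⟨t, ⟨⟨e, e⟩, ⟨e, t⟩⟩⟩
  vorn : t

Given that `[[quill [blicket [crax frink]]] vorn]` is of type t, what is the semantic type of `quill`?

For [[quill [blicket [crax frink]]] vorn] to have type t with vorn of type t, [quill [blicket [crax frink]]] must be the function: [quill [blicket [crax frink]]] : ⟨t, t⟩.
For [quill [blicket [crax frink]]] to have type ⟨t, t⟩ with [blicket [crax frink]] of type ⟨e, t⟩, quill must be the function: quill : ⟨⟨e, t⟩, ⟨t, t⟩⟩.

⟨⟨e, t⟩, ⟨t, t⟩⟩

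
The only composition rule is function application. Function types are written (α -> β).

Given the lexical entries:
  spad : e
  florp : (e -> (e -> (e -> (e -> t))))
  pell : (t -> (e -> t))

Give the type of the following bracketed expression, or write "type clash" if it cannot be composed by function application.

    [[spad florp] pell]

[spad florp]: florp is (e -> (e -> (e -> (e -> t)))), spad is e; result (e -> (e -> (e -> t))).
At [[spad florp] pell]: neither (e -> (e -> (e -> t))) nor (t -> (e -> t)) can take the other as argument; the node is ill-typed.

type clash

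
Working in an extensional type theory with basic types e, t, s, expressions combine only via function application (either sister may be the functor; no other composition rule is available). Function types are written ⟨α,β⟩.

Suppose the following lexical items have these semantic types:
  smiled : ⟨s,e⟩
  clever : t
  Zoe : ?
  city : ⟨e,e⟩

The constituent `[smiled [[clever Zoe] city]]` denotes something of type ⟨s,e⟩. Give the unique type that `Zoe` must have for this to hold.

[smiled [[clever Zoe] city]] must have type ⟨s,e⟩. The sister smiled has type ⟨s,e⟩; that is not a function onto ⟨s,e⟩, so [[clever Zoe] city] must be the functor, of type ⟨⟨s,e⟩,⟨s,e⟩⟩.
[[clever Zoe] city] must have type ⟨⟨s,e⟩,⟨s,e⟩⟩. The sister city has type ⟨e,e⟩; that is not a function onto ⟨⟨s,e⟩,⟨s,e⟩⟩, so [clever Zoe] must be the functor, of type ⟨⟨e,e⟩,⟨⟨s,e⟩,⟨s,e⟩⟩⟩.
[clever Zoe] must have type ⟨⟨e,e⟩,⟨⟨s,e⟩,⟨s,e⟩⟩⟩. The sister clever has type t; that is not a function onto ⟨⟨e,e⟩,⟨⟨s,e⟩,⟨s,e⟩⟩⟩, so Zoe must be the functor, of type ⟨t,⟨⟨e,e⟩,⟨⟨s,e⟩,⟨s,e⟩⟩⟩⟩.

⟨t,⟨⟨e,e⟩,⟨⟨s,e⟩,⟨s,e⟩⟩⟩⟩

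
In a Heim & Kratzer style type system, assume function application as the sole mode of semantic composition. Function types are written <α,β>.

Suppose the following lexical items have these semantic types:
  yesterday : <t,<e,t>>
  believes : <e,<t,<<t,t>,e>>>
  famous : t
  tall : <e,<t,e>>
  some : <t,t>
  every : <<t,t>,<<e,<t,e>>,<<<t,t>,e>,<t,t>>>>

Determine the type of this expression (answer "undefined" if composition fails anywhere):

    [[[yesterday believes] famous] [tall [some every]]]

undefined

[yesterday believes]: <t,<e,t>> with <e,<t,<<t,t>,e>>> — neither is a function whose domain matches the other; composition fails here.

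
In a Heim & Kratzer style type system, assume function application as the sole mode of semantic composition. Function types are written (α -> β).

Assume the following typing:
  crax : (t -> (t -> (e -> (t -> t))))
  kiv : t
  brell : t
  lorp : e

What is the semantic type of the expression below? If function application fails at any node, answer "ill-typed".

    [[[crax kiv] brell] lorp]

(t -> t)

At [crax kiv], crax : (t -> (t -> (e -> (t -> t)))) takes kiv : t, giving (t -> (e -> (t -> t))).
At [[crax kiv] brell], [crax kiv] : (t -> (e -> (t -> t))) takes brell : t, giving (e -> (t -> t)).
At [[[crax kiv] brell] lorp], [[crax kiv] brell] : (e -> (t -> t)) takes lorp : e, giving (t -> t).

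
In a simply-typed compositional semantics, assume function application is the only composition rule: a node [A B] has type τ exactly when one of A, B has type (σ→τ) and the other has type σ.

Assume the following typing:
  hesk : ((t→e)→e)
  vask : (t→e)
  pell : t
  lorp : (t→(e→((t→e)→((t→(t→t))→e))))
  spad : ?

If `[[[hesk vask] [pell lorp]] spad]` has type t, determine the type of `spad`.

[[[hesk vask] [pell lorp]] spad] must have type t. The sister [[hesk vask] [pell lorp]] has type ((t→e)→((t→(t→t))→e)); that is not a function onto t, so spad must be the functor, of type (((t→e)→((t→(t→t))→e))→t).

(((t→e)→((t→(t→t))→e))→t)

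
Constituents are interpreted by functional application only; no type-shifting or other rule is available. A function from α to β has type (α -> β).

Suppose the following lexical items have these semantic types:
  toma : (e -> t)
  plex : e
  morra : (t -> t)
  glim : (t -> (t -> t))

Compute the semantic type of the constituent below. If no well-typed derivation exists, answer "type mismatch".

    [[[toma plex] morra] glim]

[toma plex]: (e -> t) applied to e yields t.
[[toma plex] morra]: (t -> t) applied to t yields t.
[[[toma plex] morra] glim]: (t -> (t -> t)) applied to t yields (t -> t).

(t -> t)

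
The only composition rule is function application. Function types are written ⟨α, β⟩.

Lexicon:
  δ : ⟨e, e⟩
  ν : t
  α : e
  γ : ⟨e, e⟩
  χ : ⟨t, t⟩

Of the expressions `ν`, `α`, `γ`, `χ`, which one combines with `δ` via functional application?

ν : t — does not combine with δ.
α — combines: δ : ⟨e, e⟩ takes α : e as argument, giving e.
γ : ⟨e, e⟩ — does not combine with δ.
χ : ⟨t, t⟩ — does not combine with δ.

α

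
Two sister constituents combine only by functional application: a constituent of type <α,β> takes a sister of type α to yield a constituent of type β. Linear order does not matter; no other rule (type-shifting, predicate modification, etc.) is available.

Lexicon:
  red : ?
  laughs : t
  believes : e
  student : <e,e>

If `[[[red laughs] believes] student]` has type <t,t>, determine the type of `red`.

<t,<e,<<e,e>,<t,t>>>>

At [[[red laughs] believes] student] (required: <t,t>): student is <e,e>, which is not a function with range <t,t>; hence [[red laughs] believes] is the functor — type <<e,e>,<t,t>>.
At [[red laughs] believes] (required: <<e,e>,<t,t>>): believes is e, which is not a function with range <<e,e>,<t,t>>; hence [red laughs] is the functor — type <e,<<e,e>,<t,t>>>.
At [red laughs] (required: <e,<<e,e>,<t,t>>>): laughs is t, which is not a function with range <e,<<e,e>,<t,t>>>; hence red is the functor — type <t,<e,<<e,e>,<t,t>>>>.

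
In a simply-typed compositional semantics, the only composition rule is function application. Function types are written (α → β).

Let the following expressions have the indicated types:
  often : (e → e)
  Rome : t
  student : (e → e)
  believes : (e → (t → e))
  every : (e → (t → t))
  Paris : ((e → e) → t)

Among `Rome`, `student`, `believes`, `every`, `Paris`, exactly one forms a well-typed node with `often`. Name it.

Paris

Rome : t — neither side's domain matches the other.
student : (e → e) — neither side's domain matches the other.
believes : (e → (t → e)) — neither side's domain matches the other.
every : (e → (t → t)) — neither side's domain matches the other.
Paris — combines: Paris : ((e → e) → t) takes often : (e → e) as argument, giving t.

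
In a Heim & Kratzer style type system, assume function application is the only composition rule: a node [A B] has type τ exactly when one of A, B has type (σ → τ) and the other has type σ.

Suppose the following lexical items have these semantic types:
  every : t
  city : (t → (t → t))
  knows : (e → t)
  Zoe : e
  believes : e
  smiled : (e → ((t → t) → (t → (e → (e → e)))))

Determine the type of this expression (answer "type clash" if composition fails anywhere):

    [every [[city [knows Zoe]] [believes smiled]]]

(e → (e → e))

[knows Zoe]: (e → t) applied to e yields t.
[city [knows Zoe]]: (t → (t → t)) applied to t yields (t → t).
[believes smiled]: (e → ((t → t) → (t → (e → (e → e))))) applied to e yields ((t → t) → (t → (e → (e → e)))).
[[city [knows Zoe]] [believes smiled]]: ((t → t) → (t → (e → (e → e)))) applied to (t → t) yields (t → (e → (e → e))).
[every [[city [knows Zoe]] [believes smiled]]]: (t → (e → (e → e))) applied to t yields (e → (e → e)).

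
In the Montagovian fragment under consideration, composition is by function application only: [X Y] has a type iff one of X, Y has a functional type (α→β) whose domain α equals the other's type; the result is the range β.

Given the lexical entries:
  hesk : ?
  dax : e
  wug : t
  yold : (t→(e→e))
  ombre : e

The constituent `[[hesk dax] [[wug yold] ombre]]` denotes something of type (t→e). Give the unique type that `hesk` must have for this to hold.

(e→(e→(t→e)))

For [[hesk dax] [[wug yold] ombre]] to have type (t→e) with [[wug yold] ombre] of type e, [hesk dax] must be the function: [hesk dax] : (e→(t→e)).
For [hesk dax] to have type (e→(t→e)) with dax of type e, hesk must be the function: hesk : (e→(e→(t→e))).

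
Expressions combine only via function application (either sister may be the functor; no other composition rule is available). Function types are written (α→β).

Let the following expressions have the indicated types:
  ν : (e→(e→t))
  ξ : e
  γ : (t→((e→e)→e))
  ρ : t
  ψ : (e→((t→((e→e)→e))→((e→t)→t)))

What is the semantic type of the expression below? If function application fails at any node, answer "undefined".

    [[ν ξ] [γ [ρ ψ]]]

[ν ξ]: ν is (e→(e→t)), ξ is e; result (e→t).
[ρ ψ]: t with (e→((t→((e→e)→e))→((e→t)→t))) — neither is a function whose domain matches the other; composition fails here.

undefined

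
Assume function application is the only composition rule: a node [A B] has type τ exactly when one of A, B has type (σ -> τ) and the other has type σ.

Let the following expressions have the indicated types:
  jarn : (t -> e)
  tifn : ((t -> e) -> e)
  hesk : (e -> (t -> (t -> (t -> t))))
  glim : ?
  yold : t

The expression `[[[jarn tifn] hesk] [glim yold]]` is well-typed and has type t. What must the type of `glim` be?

[[[jarn tifn] hesk] [glim yold]] must have type t. The sister [[jarn tifn] hesk] has type (t -> (t -> (t -> t))); that is not a function onto t, so [glim yold] must be the functor, of type ((t -> (t -> (t -> t))) -> t).
[glim yold] must have type ((t -> (t -> (t -> t))) -> t). The sister yold has type t; that is not a function onto ((t -> (t -> (t -> t))) -> t), so glim must be the functor, of type (t -> ((t -> (t -> (t -> t))) -> t)).

(t -> ((t -> (t -> (t -> t))) -> t))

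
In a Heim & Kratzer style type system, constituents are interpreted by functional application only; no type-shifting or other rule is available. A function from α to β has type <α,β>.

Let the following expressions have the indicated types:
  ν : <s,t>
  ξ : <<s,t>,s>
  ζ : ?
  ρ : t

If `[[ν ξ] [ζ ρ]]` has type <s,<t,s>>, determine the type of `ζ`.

<t,<s,<s,<t,s>>>>

[[ν ξ] [ζ ρ]] is required to be <s,<t,s>>. [ν ξ] : s cannot yield <s,<t,s>> as functor, so [ζ ρ] : <s,<s,<t,s>>>.
[ζ ρ] is required to be <s,<s,<t,s>>>. ρ : t cannot yield <s,<s,<t,s>>> as functor, so ζ : <t,<s,<s,<t,s>>>>.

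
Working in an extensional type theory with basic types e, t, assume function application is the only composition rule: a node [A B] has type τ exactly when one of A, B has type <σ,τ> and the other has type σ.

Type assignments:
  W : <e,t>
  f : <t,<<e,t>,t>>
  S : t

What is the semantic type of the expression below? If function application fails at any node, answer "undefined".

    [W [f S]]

[f S] — f of type <t,<<e,t>,t>> combines with S of type t: type <<e,t>,t>.
[W [f S]] — [f S] of type <<e,t>,t> combines with W of type <e,t>: type t.

t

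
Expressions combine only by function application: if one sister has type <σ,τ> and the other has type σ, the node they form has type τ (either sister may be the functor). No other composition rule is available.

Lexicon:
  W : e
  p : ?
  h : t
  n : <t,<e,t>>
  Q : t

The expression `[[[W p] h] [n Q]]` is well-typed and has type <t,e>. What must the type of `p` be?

<e,<t,<<e,t>,<t,e>>>>

At [[[W p] h] [n Q]] (required: <t,e>): [n Q] is <e,t>, which is not a function with range <t,e>; hence [[W p] h] is the functor — type <<e,t>,<t,e>>.
At [[W p] h] (required: <<e,t>,<t,e>>): h is t, which is not a function with range <<e,t>,<t,e>>; hence [W p] is the functor — type <t,<<e,t>,<t,e>>>.
At [W p] (required: <t,<<e,t>,<t,e>>>): W is e, which is not a function with range <t,<<e,t>,<t,e>>>; hence p is the functor — type <e,<t,<<e,t>,<t,e>>>>.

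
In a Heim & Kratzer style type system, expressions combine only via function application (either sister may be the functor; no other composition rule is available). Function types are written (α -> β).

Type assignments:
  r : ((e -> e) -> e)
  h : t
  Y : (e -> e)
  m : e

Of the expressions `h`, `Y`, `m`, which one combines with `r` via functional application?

Y

h : t — no; r wants (e -> e), and h wants nothing (atomic).
Y — combines: r : ((e -> e) -> e) takes Y : (e -> e) as argument, giving e.
m : e — no; r wants (e -> e), and m wants nothing (atomic).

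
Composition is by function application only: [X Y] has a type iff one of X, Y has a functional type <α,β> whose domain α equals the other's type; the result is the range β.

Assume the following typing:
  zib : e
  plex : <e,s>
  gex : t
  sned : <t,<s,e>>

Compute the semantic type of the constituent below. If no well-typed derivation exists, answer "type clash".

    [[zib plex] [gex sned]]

e

At [zib plex], plex : <e,s> takes zib : e, giving s.
At [gex sned], sned : <t,<s,e>> takes gex : t, giving <s,e>.
At [[zib plex] [gex sned]], [gex sned] : <s,e> takes [zib plex] : s, giving e.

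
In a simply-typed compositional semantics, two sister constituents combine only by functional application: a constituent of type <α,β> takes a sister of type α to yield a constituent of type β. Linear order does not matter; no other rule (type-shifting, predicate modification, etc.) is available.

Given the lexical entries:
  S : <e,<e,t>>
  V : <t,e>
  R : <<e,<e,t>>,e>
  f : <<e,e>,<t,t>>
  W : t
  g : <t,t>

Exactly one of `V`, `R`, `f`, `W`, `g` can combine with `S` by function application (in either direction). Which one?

R

V : <t,e> — neither side's domain matches the other.
R — combines: R : <<e,<e,t>>,e> takes S : <e,<e,t>> as argument, giving e.
f : <<e,e>,<t,t>> — neither side's domain matches the other.
W : t — neither side's domain matches the other.
g : <t,t> — neither side's domain matches the other.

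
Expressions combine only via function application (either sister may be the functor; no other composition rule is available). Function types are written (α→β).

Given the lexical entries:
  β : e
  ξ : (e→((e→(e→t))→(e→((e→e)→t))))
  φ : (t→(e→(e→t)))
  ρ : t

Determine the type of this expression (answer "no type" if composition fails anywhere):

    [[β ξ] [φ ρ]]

[β ξ]: ξ is (e→((e→(e→t))→(e→((e→e)→t)))), β is e; result ((e→(e→t))→(e→((e→e)→t))).
[φ ρ]: φ is (t→(e→(e→t))), ρ is t; result (e→(e→t)).
[[β ξ] [φ ρ]]: [β ξ] is ((e→(e→t))→(e→((e→e)→t))), [φ ρ] is (e→(e→t)); result (e→((e→e)→t)).

(e→((e→e)→t))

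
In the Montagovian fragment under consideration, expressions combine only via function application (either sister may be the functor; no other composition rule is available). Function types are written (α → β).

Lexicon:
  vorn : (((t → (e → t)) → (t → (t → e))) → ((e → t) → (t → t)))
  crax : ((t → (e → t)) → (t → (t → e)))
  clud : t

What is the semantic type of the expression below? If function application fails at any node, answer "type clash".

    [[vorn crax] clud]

[vorn crax] — vorn of type (((t → (e → t)) → (t → (t → e))) → ((e → t) → (t → t))) combines with crax of type ((t → (e → t)) → (t → (t → e))): type ((e → t) → (t → t)).
[[vorn crax] clud]: ((e → t) → (t → t)) with t — neither is a function whose domain matches the other; composition fails here.

type clash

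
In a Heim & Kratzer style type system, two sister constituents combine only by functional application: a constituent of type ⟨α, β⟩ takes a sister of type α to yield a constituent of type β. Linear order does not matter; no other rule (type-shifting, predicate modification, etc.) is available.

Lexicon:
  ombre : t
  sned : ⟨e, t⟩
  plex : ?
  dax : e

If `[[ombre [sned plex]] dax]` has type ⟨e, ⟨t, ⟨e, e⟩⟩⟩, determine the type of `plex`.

⟨⟨e, t⟩, ⟨t, ⟨e, ⟨e, ⟨t, ⟨e, e⟩⟩⟩⟩⟩⟩

[[ombre [sned plex]] dax] must have type ⟨e, ⟨t, ⟨e, e⟩⟩⟩. The sister dax has type e; that is not a function onto ⟨e, ⟨t, ⟨e, e⟩⟩⟩, so [ombre [sned plex]] must be the functor, of type ⟨e, ⟨e, ⟨t, ⟨e, e⟩⟩⟩⟩.
[ombre [sned plex]] must have type ⟨e, ⟨e, ⟨t, ⟨e, e⟩⟩⟩⟩. The sister ombre has type t; that is not a function onto ⟨e, ⟨e, ⟨t, ⟨e, e⟩⟩⟩⟩, so [sned plex] must be the functor, of type ⟨t, ⟨e, ⟨e, ⟨t, ⟨e, e⟩⟩⟩⟩⟩.
[sned plex] must have type ⟨t, ⟨e, ⟨e, ⟨t, ⟨e, e⟩⟩⟩⟩⟩. The sister sned has type ⟨e, t⟩; that is not a function onto ⟨t, ⟨e, ⟨e, ⟨t, ⟨e, e⟩⟩⟩⟩⟩, so plex must be the functor, of type ⟨⟨e, t⟩, ⟨t, ⟨e, ⟨e, ⟨t, ⟨e, e⟩⟩⟩⟩⟩⟩.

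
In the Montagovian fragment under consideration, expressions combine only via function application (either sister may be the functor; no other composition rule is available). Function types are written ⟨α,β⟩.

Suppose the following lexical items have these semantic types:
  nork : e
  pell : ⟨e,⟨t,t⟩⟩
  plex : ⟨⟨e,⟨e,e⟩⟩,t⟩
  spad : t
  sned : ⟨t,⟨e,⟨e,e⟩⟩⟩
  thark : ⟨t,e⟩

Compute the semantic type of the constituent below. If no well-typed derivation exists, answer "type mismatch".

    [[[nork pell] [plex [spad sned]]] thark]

e

At [nork pell], pell : ⟨e,⟨t,t⟩⟩ takes nork : e, giving ⟨t,t⟩.
At [spad sned], sned : ⟨t,⟨e,⟨e,e⟩⟩⟩ takes spad : t, giving ⟨e,⟨e,e⟩⟩.
At [plex [spad sned]], plex : ⟨⟨e,⟨e,e⟩⟩,t⟩ takes [spad sned] : ⟨e,⟨e,e⟩⟩, giving t.
At [[nork pell] [plex [spad sned]]], [nork pell] : ⟨t,t⟩ takes [plex [spad sned]] : t, giving t.
At [[[nork pell] [plex [spad sned]]] thark], thark : ⟨t,e⟩ takes [[nork pell] [plex [spad sned]]] : t, giving e.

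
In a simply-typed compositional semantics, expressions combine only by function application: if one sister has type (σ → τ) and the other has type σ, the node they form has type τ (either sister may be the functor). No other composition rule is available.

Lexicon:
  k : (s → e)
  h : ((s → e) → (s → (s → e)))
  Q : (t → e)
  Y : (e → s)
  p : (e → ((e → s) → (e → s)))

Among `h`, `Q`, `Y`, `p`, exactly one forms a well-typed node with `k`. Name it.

h — combines: h : ((s → e) → (s → (s → e))) takes k : (s → e) as argument, giving (s → (s → e)).
Q : (t → e) — no; k wants s, and Q wants t.
Y : (e → s) — no; k wants s, and Y wants e.
p : (e → ((e → s) → (e → s))) — no; k wants s, and p wants e.

h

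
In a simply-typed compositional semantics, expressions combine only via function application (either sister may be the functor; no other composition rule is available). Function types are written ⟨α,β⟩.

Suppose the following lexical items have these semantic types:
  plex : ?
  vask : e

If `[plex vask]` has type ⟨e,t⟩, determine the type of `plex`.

At [plex vask] (required: ⟨e,t⟩): vask is e, which is not a function with range ⟨e,t⟩; hence plex is the functor — type ⟨e,⟨e,t⟩⟩.

⟨e,⟨e,t⟩⟩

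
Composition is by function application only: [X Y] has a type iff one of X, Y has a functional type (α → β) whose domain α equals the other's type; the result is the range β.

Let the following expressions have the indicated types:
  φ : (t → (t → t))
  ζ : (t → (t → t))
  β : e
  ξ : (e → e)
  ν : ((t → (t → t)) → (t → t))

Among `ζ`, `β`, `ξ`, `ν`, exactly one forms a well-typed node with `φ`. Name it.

ν

ζ : (t → (t → t)) — no; φ wants t, and ζ wants t.
β : e — no; φ wants t, and β wants nothing (atomic).
ξ : (e → e) — no; φ wants t, and ξ wants e.
ν — combines: ν : ((t → (t → t)) → (t → t)) takes φ : (t → (t → t)) as argument, giving (t → t).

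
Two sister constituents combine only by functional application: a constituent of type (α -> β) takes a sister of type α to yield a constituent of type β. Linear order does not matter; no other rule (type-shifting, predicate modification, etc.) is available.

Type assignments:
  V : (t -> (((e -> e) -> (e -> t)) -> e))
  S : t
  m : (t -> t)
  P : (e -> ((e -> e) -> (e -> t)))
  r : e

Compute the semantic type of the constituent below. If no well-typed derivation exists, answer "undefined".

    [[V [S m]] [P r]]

e

[S m]: functor m : (t -> t), argument S : t; result t.
[V [S m]]: functor V : (t -> (((e -> e) -> (e -> t)) -> e)), argument [S m] : t; result (((e -> e) -> (e -> t)) -> e).
[P r]: functor P : (e -> ((e -> e) -> (e -> t))), argument r : e; result ((e -> e) -> (e -> t)).
[[V [S m]] [P r]]: functor [V [S m]] : (((e -> e) -> (e -> t)) -> e), argument [P r] : ((e -> e) -> (e -> t)); result e.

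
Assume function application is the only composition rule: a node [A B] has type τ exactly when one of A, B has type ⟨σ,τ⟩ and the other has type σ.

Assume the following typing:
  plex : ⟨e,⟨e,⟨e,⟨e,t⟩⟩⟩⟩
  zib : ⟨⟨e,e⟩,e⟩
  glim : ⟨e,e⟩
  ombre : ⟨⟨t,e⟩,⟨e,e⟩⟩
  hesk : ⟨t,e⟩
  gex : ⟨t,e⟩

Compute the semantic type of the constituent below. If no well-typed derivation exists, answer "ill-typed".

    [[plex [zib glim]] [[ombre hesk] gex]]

ill-typed

[zib glim] — zib of type ⟨⟨e,e⟩,e⟩ combines with glim of type ⟨e,e⟩: type e.
[plex [zib glim]] — plex of type ⟨e,⟨e,⟨e,⟨e,t⟩⟩⟩⟩ combines with [zib glim] of type e: type ⟨e,⟨e,⟨e,t⟩⟩⟩.
[ombre hesk] — ombre of type ⟨⟨t,e⟩,⟨e,e⟩⟩ combines with hesk of type ⟨t,e⟩: type ⟨e,e⟩.
[[ombre hesk] gex]: ⟨e,e⟩ with ⟨t,e⟩ — neither is a function whose domain matches the other; composition fails here.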